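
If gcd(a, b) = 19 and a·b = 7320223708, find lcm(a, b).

For any two positive integers, gcd × lcm equals their product. Hence lcm = 7320223708 / 19 = 385274932.

385274932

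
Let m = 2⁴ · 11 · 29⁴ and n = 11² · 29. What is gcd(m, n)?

319

min exponent per shared prime: 11 · 29 = 319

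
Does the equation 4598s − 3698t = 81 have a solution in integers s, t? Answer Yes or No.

No

gcd(4598, 3698): 4598 = 1·3698 + 900; 3698 = 4·900 + 98; 900 = 9·98 + 18; 98 = 5·18 + 8; 18 = 2·8 + 2; 8 = 4·2 + 0 → 2
2 does not divide 81, so a solution does not exist.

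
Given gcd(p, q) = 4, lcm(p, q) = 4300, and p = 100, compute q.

172

p·q = gcd·lcm = 4·4300 = 17200, so q = 17200/100 = 172.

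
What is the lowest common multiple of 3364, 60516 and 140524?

1787955568236

3364 = 2² · 29²; 60516 = 2² · 3² · 41²; 140524 = 2² · 19 · 43²
lcm takes max exponent of each prime: 2² · 3² · 19 · 29² · 41² · 43² = 1787955568236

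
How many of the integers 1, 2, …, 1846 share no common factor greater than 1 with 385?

385 = 5·7·11. Inclusion–exclusion on these primes:
1846 − ⌊1846/5⌋ − ⌊1846/7⌋ − ⌊1846/11⌋ + ⌊1846/35⌋ + ⌊1846/55⌋ + ⌊1846/77⌋ − ⌊1846/385⌋ = 1151

1151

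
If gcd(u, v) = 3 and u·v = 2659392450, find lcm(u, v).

886464150

Since gcd(u,v)·lcm(u,v) = uv, lcm = 2659392450/3 = 886464150.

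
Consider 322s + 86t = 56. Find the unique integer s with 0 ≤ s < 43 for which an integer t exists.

17

Euclid: 322 = 3·86 + 64; 86 = 1·64 + 22; 64 = 2·22 + 20; 22 = 1·20 + 2; 20 = 10·2 + 0 → gcd = 2; 56 = 2·28.
Back-substitution yields 322·(-4) + 86·(15) = 2, so one solution is s = -4·28 = -112, t = 15·28 = 420.
Solutions in s differ by 86/2 = 43; the one in [0, 43) is -112 mod 43 = 17.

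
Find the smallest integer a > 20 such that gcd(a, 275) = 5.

30

275 = 5·55. Any a with gcd(a, 275) = 5 is a multiple of 5, say 5s, with s coprime to 55.
Need s > 20/5, so s ≥ 5. First s ≥ 5 with gcd(s, 55) = 1 is s = 6. Thus a = 5·6 = 30.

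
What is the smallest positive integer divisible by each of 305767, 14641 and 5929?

258984649

305767 = 7 · 11² · 19²; 14641 = 11⁴; 5929 = 7² · 11²
lcm takes max exponent of each prime: 7² · 11⁴ · 19² = 258984649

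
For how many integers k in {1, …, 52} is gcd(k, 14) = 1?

Prime factors of 14: 2, 7. Count integers ≤ 52 divisible by none of them.
By inclusion–exclusion: 52 − ⌊52/2⌋ − ⌊52/7⌋ + ⌊52/14⌋ = 22.

22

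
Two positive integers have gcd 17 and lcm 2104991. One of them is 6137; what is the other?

5831

p·q = gcd·lcm = 17·2104991 = 35784847, so q = 35784847/6137 = 5831.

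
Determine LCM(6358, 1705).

gcd first: 6358 = 3·1705 + 1243; 1705 = 1·1243 + 462; 1243 = 2·462 + 319; 462 = 1·319 + 143; 319 = 2·143 + 33; 143 = 4·33 + 11; 33 = 3·11 + 0 → gcd = 11
lcm = 6358·1705/gcd = 10840390/11 = 985490

985490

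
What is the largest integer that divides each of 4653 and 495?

99

Euclid: 4653 = 9·495 + 198; 495 = 2·198 + 99; 198 = 2·99 + 0. Last nonzero remainder: 99.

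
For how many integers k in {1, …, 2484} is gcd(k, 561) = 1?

Prime factors of 561: 3, 11, 17. Count integers ≤ 2484 divisible by none of them.
By inclusion–exclusion: 2484 − ⌊2484/3⌋ − ⌊2484/11⌋ − ⌊2484/17⌋ + ⌊2484/33⌋ + ⌊2484/51⌋ + ⌊2484/187⌋ − ⌊2484/561⌋ = 1417.

1417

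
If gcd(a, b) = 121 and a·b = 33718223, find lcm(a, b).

278663

gcd·lcm = product, so lcm = 33718223/121 = 278663.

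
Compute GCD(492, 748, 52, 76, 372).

gcd(492, 748): 748 = 1·492 + 256; 492 = 1·256 + 236; 256 = 1·236 + 20; 236 = 11·20 + 16; 20 = 1·16 + 4; 16 = 4·4 + 0 → 4
gcd(4, 52): 52 = 13·4 + 0 → 4
gcd(4, 76): 76 = 19·4 + 0 → 4
gcd(4, 372): 372 = 93·4 + 0 → 4

4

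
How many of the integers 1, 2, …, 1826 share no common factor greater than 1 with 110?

110 = 2·5·11. Inclusion–exclusion on these primes:
1826 − ⌊1826/2⌋ − ⌊1826/5⌋ − ⌊1826/11⌋ + ⌊1826/10⌋ + ⌊1826/22⌋ + ⌊1826/55⌋ − ⌊1826/110⌋ = 664

664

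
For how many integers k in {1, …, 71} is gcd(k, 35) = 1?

49

Prime factors of 35: 5, 7. Count integers ≤ 71 divisible by none of them.
By inclusion–exclusion: 71 − ⌊71/5⌋ − ⌊71/7⌋ + ⌊71/35⌋ = 49.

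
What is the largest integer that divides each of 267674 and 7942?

Euclid: 267674 = 33·7942 + 5588; 7942 = 1·5588 + 2354; 5588 = 2·2354 + 880; 2354 = 2·880 + 594; 880 = 1·594 + 286; 594 = 2·286 + 22; 286 = 13·22 + 0. Last nonzero remainder: 22.

22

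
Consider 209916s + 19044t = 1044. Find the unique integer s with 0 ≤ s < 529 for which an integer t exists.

gcd(209916, 19044) = 36 (Euclid: 209916 = 11·19044 + 432; 19044 = 44·432 + 36; 432 = 12·36 + 0), and 36 | 1044.
Extended Euclid: 209916·(-44) + 19044·(485) = 36. Scale by 29: s₀ = -1276.
General solution s = s₀ + 529k; reducing mod 529 gives s = 311 (and t = -3428).

311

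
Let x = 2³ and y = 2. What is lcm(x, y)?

8

max exponent per prime: 2³ = 8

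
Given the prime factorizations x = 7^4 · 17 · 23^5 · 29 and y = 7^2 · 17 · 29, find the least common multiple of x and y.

7618654154699

max exponent per prime: 7^4 · 17 · 23^5 · 29 = 7618654154699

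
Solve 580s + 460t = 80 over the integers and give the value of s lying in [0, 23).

gcd(580, 460) = 20 (Euclid: 580 = 1·460 + 120; 460 = 3·120 + 100; 120 = 1·100 + 20; 100 = 5·20 + 0), and 20 | 80.
Extended Euclid: 580·(4) + 460·(-5) = 20. Scale by 4: s₀ = 16.
General solution s = s₀ + 23k; reducing mod 23 gives s = 16 (and t = -20).

16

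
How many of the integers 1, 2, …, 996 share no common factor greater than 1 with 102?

313

Prime factors of 102: 2, 3, 17. Count integers ≤ 996 divisible by none of them.
By inclusion–exclusion: 996 − ⌊996/2⌋ − ⌊996/3⌋ − ⌊996/17⌋ + ⌊996/6⌋ + ⌊996/34⌋ + ⌊996/51⌋ − ⌊996/102⌋ = 313.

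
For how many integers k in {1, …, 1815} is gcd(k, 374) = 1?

374 = 2·11·17. Inclusion–exclusion on these primes:
1815 − ⌊1815/2⌋ − ⌊1815/11⌋ − ⌊1815/17⌋ + ⌊1815/22⌋ + ⌊1815/34⌋ + ⌊1815/187⌋ − ⌊1815/374⌋ = 777

777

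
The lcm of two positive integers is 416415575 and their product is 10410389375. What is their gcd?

25

gcd·lcm = product, so gcd = 10410389375/416415575 = 25.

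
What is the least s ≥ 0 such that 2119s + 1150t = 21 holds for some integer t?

gcd(2119, 1150) = 1 (Euclid: 2119 = 1·1150 + 969; 1150 = 1·969 + 181; 969 = 5·181 + 64; 181 = 2·64 + 53; 64 = 1·53 + 11; 53 = 4·11 + 9; 11 = 1·9 + 2; 9 = 4·2 + 1; 2 = 2·1 + 0), and 1 | 21.
Extended Euclid: 2119·(-521) + 1150·(960) = 1. Scale by 21: s₀ = -10941.
General solution s = s₀ + 1150k; reducing mod 1150 gives s = 559 (and t = -1030).

559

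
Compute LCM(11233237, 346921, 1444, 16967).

11233237 = 19² · 29² · 37; 346921 = 19² · 31²; 1444 = 2² · 19²; 16967 = 19² · 47
lcm takes max exponent of each prime: 2² · 19² · 29² · 31² · 37 · 47 = 2029486462316

2029486462316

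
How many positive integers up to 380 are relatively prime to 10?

152

Prime factors of 10: 2, 5. Count integers ≤ 380 divisible by none of them.
By inclusion–exclusion: 380 − ⌊380/2⌋ − ⌊380/5⌋ + ⌊380/10⌋ = 152.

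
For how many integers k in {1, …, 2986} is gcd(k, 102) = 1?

Prime factors of 102: 2, 3, 17. Count integers ≤ 2986 divisible by none of them.
By inclusion–exclusion: 2986 − ⌊2986/2⌋ − ⌊2986/3⌋ − ⌊2986/17⌋ + ⌊2986/6⌋ + ⌊2986/34⌋ + ⌊2986/51⌋ − ⌊2986/102⌋ = 936.

936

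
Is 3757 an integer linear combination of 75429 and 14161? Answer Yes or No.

gcd(75429, 14161): 75429 = 5·14161 + 4624; 14161 = 3·4624 + 289; 4624 = 16·289 + 0 → 289
289 divides 3757, so a solution exists.

Yes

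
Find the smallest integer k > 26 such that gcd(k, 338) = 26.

52

338 = 26·13. Any k with gcd(k, 338) = 26 is a multiple of 26, say 26s, with s coprime to 13.
Need s > 26/26, so s ≥ 2. First s ≥ 2 with gcd(s, 13) = 1 is s = 2. Thus k = 26·2 = 52.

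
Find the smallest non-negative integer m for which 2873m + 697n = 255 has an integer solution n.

Euclid: 2873 = 4·697 + 85; 697 = 8·85 + 17; 85 = 5·17 + 0 → gcd = 17; 255 = 17·15.
Back-substitution yields 2873·(-8) + 697·(33) = 17, so one solution is m = -8·15 = -120, n = 33·15 = 495.
Solutions in m differ by 697/17 = 41; the one in [0, 41) is -120 mod 41 = 3.

3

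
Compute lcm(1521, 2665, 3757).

1521 = 3² · 13²; 2665 = 5 · 13 · 41; 3757 = 13 · 17²
lcm takes max exponent of each prime: 3² · 5 · 13² · 17² · 41 = 90111645

90111645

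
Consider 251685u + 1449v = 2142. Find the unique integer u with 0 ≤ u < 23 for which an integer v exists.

Reduce mod 1449: 251685u ≡ 2142 (mod 1449). With g = gcd(251685, 1449) = 63 dividing 2142, divide through: 3995u ≡ 34 (mod 23).
Since gcd(3995, 23) = 1, u ≡ 34·(3995)⁻¹ ≡ 5 (mod 23). Smallest non-negative: 5.

5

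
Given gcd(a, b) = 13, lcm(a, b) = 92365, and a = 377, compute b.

3185

Using ab = gcd(a,b)·lcm(a,b) = 13·92365 = 1200745, we get b = 1200745/377 = 3185.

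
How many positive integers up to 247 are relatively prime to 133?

200

Prime factors of 133: 7, 19. Count integers ≤ 247 divisible by none of them.
By inclusion–exclusion: 247 − ⌊247/7⌋ − ⌊247/19⌋ + ⌊247/133⌋ = 200.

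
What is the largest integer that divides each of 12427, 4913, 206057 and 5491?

289

12427 = 17² · 43; 4913 = 17³; 206057 = 17² · 23 · 31; 5491 = 17² · 19
gcd takes min exponent of each prime: 17² = 289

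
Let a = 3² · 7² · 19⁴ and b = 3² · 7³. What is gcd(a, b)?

min exponent per shared prime: 3² · 7² = 441

441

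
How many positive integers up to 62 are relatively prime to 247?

Prime factors of 247: 13, 19. Count integers ≤ 62 divisible by none of them.
By inclusion–exclusion: 62 − ⌊62/13⌋ − ⌊62/19⌋ + ⌊62/247⌋ = 55.

55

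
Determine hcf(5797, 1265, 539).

11

gcd(5797, 1265): 5797 = 4·1265 + 737; 1265 = 1·737 + 528; 737 = 1·528 + 209; 528 = 2·209 + 110; 209 = 1·110 + 99; 110 = 1·99 + 11; 99 = 9·11 + 0 → 11
gcd(11, 539): 539 = 49·11 + 0 → 11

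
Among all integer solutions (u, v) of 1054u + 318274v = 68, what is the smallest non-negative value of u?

604

gcd(1054, 318274) = 34 (Euclid: 318274 = 301·1054 + 1020; 1054 = 1·1020 + 34; 1020 = 30·34 + 0), and 34 | 68.
Extended Euclid: 1054·(302) + 318274·(-1) = 34. Scale by 2: u₀ = 604.
General solution u = u₀ + 9361t; reducing mod 9361 gives u = 604 (and v = -2).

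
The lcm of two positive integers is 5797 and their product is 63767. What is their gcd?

11

gcd·lcm = product, so gcd = 63767/5797 = 11.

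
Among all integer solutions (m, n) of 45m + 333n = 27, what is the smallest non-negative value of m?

8

Euclid: 333 = 7·45 + 18; 45 = 2·18 + 9; 18 = 2·9 + 0 → gcd = 9; 27 = 9·3.
Back-substitution yields 45·(15) + 333·(-2) = 9, so one solution is m = 15·3 = 45, n = -2·3 = -6.
Solutions in m differ by 333/9 = 37; the one in [0, 37) is 45 mod 37 = 8.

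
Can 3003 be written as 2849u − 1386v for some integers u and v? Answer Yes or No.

gcd(2849, 1386): 2849 = 2·1386 + 77; 1386 = 18·77 + 0 → 77
77 divides 3003, so a solution exists.

Yes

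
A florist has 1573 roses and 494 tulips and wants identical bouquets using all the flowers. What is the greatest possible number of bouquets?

Euclid: 1573 = 3·494 + 91; 494 = 5·91 + 39; 91 = 2·39 + 13; 39 = 3·13 + 0. Last nonzero remainder: 13.

13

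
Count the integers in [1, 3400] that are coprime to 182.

182 = 2·7·13. Inclusion–exclusion on these primes:
3400 − ⌊3400/2⌋ − ⌊3400/7⌋ − ⌊3400/13⌋ + ⌊3400/14⌋ + ⌊3400/26⌋ + ⌊3400/91⌋ − ⌊3400/182⌋ = 1345

1345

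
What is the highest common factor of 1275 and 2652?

51

1275 = 3 · 5² · 17
2652 = 2² · 3 · 13 · 17
Common: 3 · 17 = 51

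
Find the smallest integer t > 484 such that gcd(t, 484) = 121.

605

Multiples of 121 above 484: 121·5, 121·6, … . Need the cofactor coprime to 484/121 = 4.
Checking s = 5, 6, … the first with gcd(s, 4) = 1 is s = 5, giving 605.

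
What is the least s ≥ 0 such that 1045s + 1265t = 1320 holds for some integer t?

Reduce mod 1265: 1045s ≡ 1320 (mod 1265). With g = gcd(1045, 1265) = 55 dividing 1320, divide through: 19s ≡ 24 (mod 23).
Since gcd(19, 23) = 1, s ≡ 24·(19)⁻¹ ≡ 17 (mod 23). Smallest non-negative: 17.

17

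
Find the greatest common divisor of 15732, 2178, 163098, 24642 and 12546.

18

gcd(15732, 2178): 15732 = 7·2178 + 486; 2178 = 4·486 + 234; 486 = 2·234 + 18; 234 = 13·18 + 0 → 18
gcd(18, 163098): 163098 = 9061·18 + 0 → 18
gcd(18, 24642): 24642 = 1369·18 + 0 → 18
gcd(18, 12546): 12546 = 697·18 + 0 → 18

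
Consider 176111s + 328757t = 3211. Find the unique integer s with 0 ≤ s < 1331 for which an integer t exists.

967

gcd(176111, 328757) = 247 (Euclid: 328757 = 1·176111 + 152646; 176111 = 1·152646 + 23465; 152646 = 6·23465 + 11856; 23465 = 1·11856 + 11609; 11856 = 1·11609 + 247; 11609 = 47·247 + 0), and 247 | 3211.
Extended Euclid: 176111·(-28) + 328757·(15) = 247. Scale by 13: s₀ = -364.
General solution s = s₀ + 1331k; reducing mod 1331 gives s = 967 (and t = -518).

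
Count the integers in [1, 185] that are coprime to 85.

Prime factors of 85: 5, 17. Count integers ≤ 185 divisible by none of them.
By inclusion–exclusion: 185 − ⌊185/5⌋ − ⌊185/17⌋ + ⌊185/85⌋ = 140.

140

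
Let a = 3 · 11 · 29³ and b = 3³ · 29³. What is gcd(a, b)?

73167

min exponent per shared prime: 3 · 29³ = 73167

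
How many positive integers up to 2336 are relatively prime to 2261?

Prime factors of 2261: 7, 17, 19. Count integers ≤ 2336 divisible by none of them.
By inclusion–exclusion: 2336 − ⌊2336/7⌋ − ⌊2336/17⌋ − ⌊2336/19⌋ + ⌊2336/119⌋ + ⌊2336/133⌋ + ⌊2336/323⌋ − ⌊2336/2261⌋ = 1786.

1786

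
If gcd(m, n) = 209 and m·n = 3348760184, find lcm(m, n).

For any two positive integers, gcd × lcm equals their product. Hence lcm = 3348760184 / 209 = 16022776.

16022776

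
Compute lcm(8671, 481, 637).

15720523

8671 = 13 · 23 · 29; 481 = 13 · 37; 637 = 7² · 13
lcm takes max exponent of each prime: 7² · 13 · 23 · 29 · 37 = 15720523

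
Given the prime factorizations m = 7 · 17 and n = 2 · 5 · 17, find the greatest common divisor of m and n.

17

min exponent per shared prime: 17 = 17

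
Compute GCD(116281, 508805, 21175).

121

gcd(116281, 508805): 508805 = 4·116281 + 43681; 116281 = 2·43681 + 28919; 43681 = 1·28919 + 14762; 28919 = 1·14762 + 14157; 14762 = 1·14157 + 605; 14157 = 23·605 + 242; 605 = 2·242 + 121; 242 = 2·121 + 0 → 121
gcd(121, 21175): 21175 = 175·121 + 0 → 121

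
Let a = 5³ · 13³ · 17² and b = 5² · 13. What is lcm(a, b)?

79366625

max exponent per prime: 5³ · 13³ · 17² = 79366625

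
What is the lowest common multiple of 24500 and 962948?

gcd first: 962948 = 39·24500 + 7448; 24500 = 3·7448 + 2156; 7448 = 3·2156 + 980; 2156 = 2·980 + 196; 980 = 5·196 + 0 → gcd = 196
lcm = 24500·962948/gcd = 23592226000/196 = 120368500

120368500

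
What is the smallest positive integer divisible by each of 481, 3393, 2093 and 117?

20212101

lcm(481, 3393) = 481·3393/gcd = 1632033/13 = 125541
lcm(125541, 2093) = 125541·2093/gcd = 262757313/13 = 20212101
lcm(20212101, 117) = 20212101·117/gcd = 2364815817/117 = 20212101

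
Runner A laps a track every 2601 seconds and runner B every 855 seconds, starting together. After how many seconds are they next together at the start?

2601 = 3² · 17²; 855 = 3² · 5 · 19
max exponents: 3² · 5 · 17² · 19 = 247095

247095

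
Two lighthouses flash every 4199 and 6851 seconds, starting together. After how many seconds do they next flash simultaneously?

130169

gcd first: 6851 = 1·4199 + 2652; 4199 = 1·2652 + 1547; 2652 = 1·1547 + 1105; 1547 = 1·1105 + 442; 1105 = 2·442 + 221; 442 = 2·221 + 0 → gcd = 221
lcm = 4199·6851/gcd = 28767349/221 = 130169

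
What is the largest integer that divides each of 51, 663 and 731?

gcd(51, 663): 663 = 13·51 + 0 → 51
gcd(51, 731): 731 = 14·51 + 17; 51 = 3·17 + 0 → 17

17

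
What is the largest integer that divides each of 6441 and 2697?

3

Euclid: 6441 = 2·2697 + 1047; 2697 = 2·1047 + 603; 1047 = 1·603 + 444; 603 = 1·444 + 159; 444 = 2·159 + 126; 159 = 1·126 + 33; 126 = 3·33 + 27; 33 = 1·27 + 6; 27 = 4·6 + 3; 6 = 2·3 + 0. Last nonzero remainder: 3.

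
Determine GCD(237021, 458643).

3

237021 = 3 · 41² · 47
458643 = 3 · 17² · 23²
Common: 3 = 3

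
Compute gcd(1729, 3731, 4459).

91

gcd(1729, 3731): 3731 = 2·1729 + 273; 1729 = 6·273 + 91; 273 = 3·91 + 0 → 91
gcd(91, 4459): 4459 = 49·91 + 0 → 91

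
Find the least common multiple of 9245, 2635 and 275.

267966325

lcm(9245, 2635) = 9245·2635/gcd = 24360575/5 = 4872115
lcm(4872115, 275) = 4872115·275/gcd = 1339831625/5 = 267966325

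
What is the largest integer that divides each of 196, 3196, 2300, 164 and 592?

gcd(196, 3196): 3196 = 16·196 + 60; 196 = 3·60 + 16; 60 = 3·16 + 12; 16 = 1·12 + 4; 12 = 3·4 + 0 → 4
gcd(4, 2300): 2300 = 575·4 + 0 → 4
gcd(4, 164): 164 = 41·4 + 0 → 4
gcd(4, 592): 592 = 148·4 + 0 → 4

4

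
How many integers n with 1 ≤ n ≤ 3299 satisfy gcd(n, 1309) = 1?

1309 = 7·11·17. Inclusion–exclusion on these primes:
3299 − ⌊3299/7⌋ − ⌊3299/11⌋ − ⌊3299/17⌋ + ⌊3299/77⌋ + ⌊3299/119⌋ + ⌊3299/187⌋ − ⌊3299/1309⌋ = 2419

2419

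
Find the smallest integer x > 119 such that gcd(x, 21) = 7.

Multiples of 7 above 119: 7·18, 7·19, … . Need the cofactor coprime to 21/7 = 3.
Checking s = 18, 19, … the first with gcd(s, 3) = 1 is s = 19, giving 133.

133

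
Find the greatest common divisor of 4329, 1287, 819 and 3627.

117

gcd(4329, 1287): 4329 = 3·1287 + 468; 1287 = 2·468 + 351; 468 = 1·351 + 117; 351 = 3·117 + 0 → 117
gcd(117, 819): 819 = 7·117 + 0 → 117
gcd(117, 3627): 3627 = 31·117 + 0 → 117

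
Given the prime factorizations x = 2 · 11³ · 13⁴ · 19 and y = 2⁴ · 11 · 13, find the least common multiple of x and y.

max exponent per prime: 2⁴ · 11³ · 13⁴ · 19 = 11556466064

11556466064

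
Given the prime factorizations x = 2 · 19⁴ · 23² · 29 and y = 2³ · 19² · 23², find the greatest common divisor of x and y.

min exponent per shared prime: 2 · 19² · 23² = 381938

381938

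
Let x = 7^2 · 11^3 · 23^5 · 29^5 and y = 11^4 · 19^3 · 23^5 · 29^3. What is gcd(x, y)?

208935015307337

min exponent per shared prime: 11^3 · 23^5 · 29^3 = 208935015307337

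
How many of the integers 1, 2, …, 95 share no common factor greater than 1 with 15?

51

Prime factors of 15: 3, 5. Count integers ≤ 95 divisible by none of them.
By inclusion–exclusion: 95 − ⌊95/3⌋ − ⌊95/5⌋ + ⌊95/15⌋ = 51.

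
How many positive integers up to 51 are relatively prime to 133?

133 = 7·19. Inclusion–exclusion on these primes:
51 − ⌊51/7⌋ − ⌊51/19⌋ + ⌊51/133⌋ = 42

42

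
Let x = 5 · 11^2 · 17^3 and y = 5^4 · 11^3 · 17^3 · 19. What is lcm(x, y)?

max exponent per prime: 5^4 · 11^3 · 17^3 · 19 = 77653035625

77653035625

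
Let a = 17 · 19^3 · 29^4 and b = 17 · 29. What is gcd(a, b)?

min exponent per shared prime: 17 · 29 = 493

493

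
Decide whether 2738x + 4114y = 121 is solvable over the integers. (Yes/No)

gcd(2738, 4114): 4114 = 1·2738 + 1376; 2738 = 1·1376 + 1362; 1376 = 1·1362 + 14; 1362 = 97·14 + 4; 14 = 3·4 + 2; 4 = 2·2 + 0 → 2
2 does not divide 121, so a solution does not exist.

No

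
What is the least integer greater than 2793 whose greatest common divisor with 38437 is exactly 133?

gcd(t, 38437) = 133 forces 133 | t; write t = 133s. Then gcd(133s, 133·289) = 133·gcd(s, 289), so need gcd(s, 289) = 1.
133s > 2793 gives s ≥ 22. The least s ≥ 22 coprime to 289 is 22, so t = 133·22 = 2926.

2926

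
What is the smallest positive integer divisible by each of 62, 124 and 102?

6324

62 = 2 · 31; 124 = 2² · 31; 102 = 2 · 3 · 17
lcm takes max exponent of each prime: 2² · 3 · 17 · 31 = 6324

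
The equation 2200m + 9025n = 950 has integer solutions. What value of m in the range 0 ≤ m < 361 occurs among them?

gcd(2200, 9025) = 25 (Euclid: 9025 = 4·2200 + 225; 2200 = 9·225 + 175; 225 = 1·175 + 50; 175 = 3·50 + 25; 50 = 2·25 + 0), and 25 | 950.
Extended Euclid: 2200·(160) + 9025·(-39) = 25. Scale by 38: m₀ = 6080.
General solution m = m₀ + 361t; reducing mod 361 gives m = 304 (and n = -74).

304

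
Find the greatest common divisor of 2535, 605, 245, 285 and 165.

5

2535 = 3 · 5 · 13²; 605 = 5 · 11²; 245 = 5 · 7²; 285 = 3 · 5 · 19; 165 = 3 · 5 · 11
gcd takes min exponent of each prime: 5 = 5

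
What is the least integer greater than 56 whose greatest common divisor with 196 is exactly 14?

Multiples of 14 above 56: 14·5, 14·6, … . Need the cofactor coprime to 196/14 = 14.
Checking s = 5, 6, … the first with gcd(s, 14) = 1 is s = 5, giving 70.

70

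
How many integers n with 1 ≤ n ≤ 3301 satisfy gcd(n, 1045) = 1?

Prime factors of 1045: 5, 11, 19. Count integers ≤ 3301 divisible by none of them.
By inclusion–exclusion: 3301 − ⌊3301/5⌋ − ⌊3301/11⌋ − ⌊3301/19⌋ + ⌊3301/55⌋ + ⌊3301/95⌋ + ⌊3301/209⌋ − ⌊3301/1045⌋ = 2274.

2274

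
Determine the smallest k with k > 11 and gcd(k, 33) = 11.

22

Multiples of 11 above 11: 11·2, 11·3, … . Need the cofactor coprime to 33/11 = 3.
Checking s = 2, 3, … the first with gcd(s, 3) = 1 is s = 2, giving 22.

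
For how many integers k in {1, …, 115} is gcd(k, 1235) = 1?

80

Prime factors of 1235: 5, 13, 19. Count integers ≤ 115 divisible by none of them.
By inclusion–exclusion: 115 − ⌊115/5⌋ − ⌊115/13⌋ − ⌊115/19⌋ + ⌊115/65⌋ + ⌊115/95⌋ + ⌊115/247⌋ − ⌊115/1235⌋ = 80.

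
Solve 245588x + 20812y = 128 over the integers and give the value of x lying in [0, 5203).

Reduce mod 20812: 245588x ≡ 128 (mod 20812). With g = gcd(245588, 20812) = 4 dividing 128, divide through: 61397x ≡ 32 (mod 5203).
Since gcd(61397, 5203) = 1, x ≡ 32·(61397)⁻¹ ≡ 20 (mod 5203). Smallest non-negative: 20.

20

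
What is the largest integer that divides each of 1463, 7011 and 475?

1463 = 7 · 11 · 19; 7011 = 3² · 19 · 41; 475 = 5² · 19
gcd takes min exponent of each prime: 19 = 19

19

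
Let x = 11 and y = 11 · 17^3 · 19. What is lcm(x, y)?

max exponent per prime: 11 · 17^3 · 19 = 1026817

1026817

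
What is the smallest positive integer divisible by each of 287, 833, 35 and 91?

2219945

lcm(287, 833) = 287·833/gcd = 239071/7 = 34153
lcm(34153, 35) = 34153·35/gcd = 1195355/7 = 170765
lcm(170765, 91) = 170765·91/gcd = 15539615/7 = 2219945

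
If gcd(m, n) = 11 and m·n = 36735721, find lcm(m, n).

3339611

Since gcd(m,n)·lcm(m,n) = mn, lcm = 36735721/11 = 3339611.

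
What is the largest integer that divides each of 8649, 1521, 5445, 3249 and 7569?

8649 = 3² · 31²; 1521 = 3² · 13²; 5445 = 3² · 5 · 11²; 3249 = 3² · 19²; 7569 = 3² · 29²
gcd takes min exponent of each prime: 3² = 9

9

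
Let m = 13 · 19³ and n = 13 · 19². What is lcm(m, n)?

89167

max exponent per prime: 13 · 19³ = 89167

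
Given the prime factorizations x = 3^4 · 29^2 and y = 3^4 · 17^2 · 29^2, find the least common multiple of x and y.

19686969

max exponent per prime: 3^4 · 17^2 · 29^2 = 19686969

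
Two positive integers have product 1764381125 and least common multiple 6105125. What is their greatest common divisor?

289

From gcd × lcm = ab: gcd = 1764381125 / 6105125 = 289.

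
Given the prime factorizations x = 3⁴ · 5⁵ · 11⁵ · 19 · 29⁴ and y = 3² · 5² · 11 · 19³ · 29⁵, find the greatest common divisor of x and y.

min exponent per shared prime: 3² · 5² · 11 · 19 · 29⁴ = 33259889025

33259889025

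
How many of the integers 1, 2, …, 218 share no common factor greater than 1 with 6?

Prime factors of 6: 2, 3. Count integers ≤ 218 divisible by none of them.
By inclusion–exclusion: 218 − ⌊218/2⌋ − ⌊218/3⌋ + ⌊218/6⌋ = 73.

73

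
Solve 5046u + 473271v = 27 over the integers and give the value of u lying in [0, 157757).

Reduce mod 473271: 5046u ≡ 27 (mod 473271). With g = gcd(5046, 473271) = 3 dividing 27, divide through: 1682u ≡ 9 (mod 157757).
Since gcd(1682, 157757) = 1, u ≡ 9·(1682)⁻¹ ≡ 125399 (mod 157757). Smallest non-negative: 125399.

125399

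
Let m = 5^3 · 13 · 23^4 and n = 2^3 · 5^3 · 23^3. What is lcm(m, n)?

3637933000

max exponent per prime: 2^3 · 5^3 · 13 · 23^4 = 3637933000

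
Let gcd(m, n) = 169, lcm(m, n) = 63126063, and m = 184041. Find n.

57967

m·n = gcd·lcm = 169·63126063 = 10668304647, so n = 10668304647/184041 = 57967.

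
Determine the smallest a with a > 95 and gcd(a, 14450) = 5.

105

gcd(a, 14450) = 5 forces 5 | a; write a = 5s. Then gcd(5s, 5·2890) = 5·gcd(s, 2890), so need gcd(s, 2890) = 1.
5s > 95 gives s ≥ 20. The least s ≥ 20 coprime to 2890 is 21, so a = 5·21 = 105.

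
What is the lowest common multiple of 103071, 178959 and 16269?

361676139

103071 = 3 · 17 · 43 · 47; 178959 = 3 · 11² · 17 · 29; 16269 = 3 · 11 · 17 · 29
lcm takes max exponent of each prime: 3 · 11² · 17 · 29 · 43 · 47 = 361676139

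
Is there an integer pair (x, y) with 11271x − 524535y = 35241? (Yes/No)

No

gcd(11271, 524535): 524535 = 46·11271 + 6069; 11271 = 1·6069 + 5202; 6069 = 1·5202 + 867; 5202 = 6·867 + 0 → 867
867 does not divide 35241, so a solution does not exist.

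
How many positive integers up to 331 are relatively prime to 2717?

Prime factors of 2717: 11, 13, 19. Count integers ≤ 331 divisible by none of them.
By inclusion–exclusion: 331 − ⌊331/11⌋ − ⌊331/13⌋ − ⌊331/19⌋ + ⌊331/143⌋ + ⌊331/209⌋ + ⌊331/247⌋ − ⌊331/2717⌋ = 263.

263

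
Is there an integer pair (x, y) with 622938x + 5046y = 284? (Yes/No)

No

gcd(622938, 5046): 622938 = 123·5046 + 2280; 5046 = 2·2280 + 486; 2280 = 4·486 + 336; 486 = 1·336 + 150; 336 = 2·150 + 36; 150 = 4·36 + 6; 36 = 6·6 + 0 → 6
6 does not divide 284, so a solution does not exist.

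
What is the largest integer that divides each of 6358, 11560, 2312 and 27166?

gcd(6358, 11560): 11560 = 1·6358 + 5202; 6358 = 1·5202 + 1156; 5202 = 4·1156 + 578; 1156 = 2·578 + 0 → 578
gcd(578, 2312): 2312 = 4·578 + 0 → 578
gcd(578, 27166): 27166 = 47·578 + 0 → 578

578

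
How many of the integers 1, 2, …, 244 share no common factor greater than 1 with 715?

164

Prime factors of 715: 5, 11, 13. Count integers ≤ 244 divisible by none of them.
By inclusion–exclusion: 244 − ⌊244/5⌋ − ⌊244/11⌋ − ⌊244/13⌋ + ⌊244/55⌋ + ⌊244/65⌋ + ⌊244/143⌋ − ⌊244/715⌋ = 164.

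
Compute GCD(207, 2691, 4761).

207

207 = 3² · 23; 2691 = 3² · 13 · 23; 4761 = 3² · 23²
gcd takes min exponent of each prime: 3² · 23 = 207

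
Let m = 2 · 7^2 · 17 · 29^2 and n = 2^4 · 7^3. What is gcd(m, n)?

98

min exponent per shared prime: 2 · 7^2 = 98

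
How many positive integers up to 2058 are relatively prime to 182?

814

182 = 2·7·13. Inclusion–exclusion on these primes:
2058 − ⌊2058/2⌋ − ⌊2058/7⌋ − ⌊2058/13⌋ + ⌊2058/14⌋ + ⌊2058/26⌋ + ⌊2058/91⌋ − ⌊2058/182⌋ = 814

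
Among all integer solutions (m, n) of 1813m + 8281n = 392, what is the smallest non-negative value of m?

gcd(1813, 8281) = 49 (Euclid: 8281 = 4·1813 + 1029; 1813 = 1·1029 + 784; 1029 = 1·784 + 245; 784 = 3·245 + 49; 245 = 5·49 + 0), and 49 | 392.
Extended Euclid: 1813·(32) + 8281·(-7) = 49. Scale by 8: m₀ = 256.
General solution m = m₀ + 169t; reducing mod 169 gives m = 87 (and n = -19).

87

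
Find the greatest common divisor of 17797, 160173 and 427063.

13

gcd(17797, 160173): 160173 = 9·17797 + 0 → 17797
gcd(17797, 427063): 427063 = 23·17797 + 17732; 17797 = 1·17732 + 65; 17732 = 272·65 + 52; 65 = 1·52 + 13; 52 = 4·13 + 0 → 13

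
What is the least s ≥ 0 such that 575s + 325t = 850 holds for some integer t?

Reduce mod 325: 575s ≡ 850 (mod 325). With g = gcd(575, 325) = 25 dividing 850, divide through: 23s ≡ 34 (mod 13).
Since gcd(23, 13) = 1, s ≡ 34·(23)⁻¹ ≡ 6 (mod 13). Smallest non-negative: 6.

6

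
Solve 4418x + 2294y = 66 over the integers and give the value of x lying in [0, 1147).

Euclid: 4418 = 1·2294 + 2124; 2294 = 1·2124 + 170; 2124 = 12·170 + 84; 170 = 2·84 + 2; 84 = 42·2 + 0 → gcd = 2; 66 = 2·33.
Back-substitution yields 4418·(-27) + 2294·(52) = 2, so one solution is x = -27·33 = -891, y = 52·33 = 1716.
Solutions in x differ by 2294/2 = 1147; the one in [0, 1147) is -891 mod 1147 = 256.

256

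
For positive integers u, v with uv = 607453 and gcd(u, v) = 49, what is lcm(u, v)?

12397

For any two positive integers, gcd × lcm equals their product. Hence lcm = 607453 / 49 = 12397.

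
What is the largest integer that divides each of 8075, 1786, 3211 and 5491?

19

gcd(8075, 1786): 8075 = 4·1786 + 931; 1786 = 1·931 + 855; 931 = 1·855 + 76; 855 = 11·76 + 19; 76 = 4·19 + 0 → 19
gcd(19, 3211): 3211 = 169·19 + 0 → 19
gcd(19, 5491): 5491 = 289·19 + 0 → 19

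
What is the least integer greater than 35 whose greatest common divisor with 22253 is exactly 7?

gcd(k, 22253) = 7 forces 7 | k; write k = 7s. Then gcd(7s, 7·3179) = 7·gcd(s, 3179), so need gcd(s, 3179) = 1.
7s > 35 gives s ≥ 6. The least s ≥ 6 coprime to 3179 is 6, so k = 7·6 = 42.

42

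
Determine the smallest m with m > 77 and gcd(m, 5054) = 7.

gcd(m, 5054) = 7 forces 7 | m; write m = 7s. Then gcd(7s, 7·722) = 7·gcd(s, 722), so need gcd(s, 722) = 1.
7s > 77 gives s ≥ 12. The least s ≥ 12 coprime to 722 is 13, so m = 7·13 = 91.

91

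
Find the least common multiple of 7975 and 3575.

103675

7975 = 5² · 11 · 29; 3575 = 5² · 11 · 13
max exponents: 5² · 11 · 13 · 29 = 103675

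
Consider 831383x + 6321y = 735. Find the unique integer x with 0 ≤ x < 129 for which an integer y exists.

78

Reduce mod 6321: 831383x ≡ 735 (mod 6321). With g = gcd(831383, 6321) = 49 dividing 735, divide through: 16967x ≡ 15 (mod 129).
Since gcd(16967, 129) = 1, x ≡ 15·(16967)⁻¹ ≡ 78 (mod 129). Smallest non-negative: 78.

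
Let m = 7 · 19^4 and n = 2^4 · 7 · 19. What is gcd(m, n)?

133

min exponent per shared prime: 7 · 19 = 133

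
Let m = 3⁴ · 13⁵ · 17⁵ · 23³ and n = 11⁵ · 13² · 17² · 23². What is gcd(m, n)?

25836889

min exponent per shared prime: 13² · 17² · 23² = 25836889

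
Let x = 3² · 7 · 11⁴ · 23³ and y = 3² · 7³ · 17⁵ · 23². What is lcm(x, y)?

max exponent per prime: 3² · 7³ · 11⁴ · 17⁵ · 23³ = 780792234010215273

780792234010215273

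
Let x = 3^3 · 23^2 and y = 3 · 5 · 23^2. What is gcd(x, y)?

1587

min exponent per shared prime: 3 · 23^2 = 1587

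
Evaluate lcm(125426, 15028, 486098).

2742564916

125426 = 2 · 7 · 17² · 31; 15028 = 2² · 13 · 17²; 486098 = 2 · 17² · 29²
lcm takes max exponent of each prime: 2² · 7 · 13 · 17² · 29² · 31 = 2742564916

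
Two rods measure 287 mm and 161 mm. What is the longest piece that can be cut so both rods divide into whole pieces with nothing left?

Euclid: 287 = 1·161 + 126; 161 = 1·126 + 35; 126 = 3·35 + 21; 35 = 1·21 + 14; 21 = 1·14 + 7; 14 = 2·7 + 0. Last nonzero remainder: 7.

7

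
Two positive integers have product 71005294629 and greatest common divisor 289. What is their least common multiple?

245693061

For any two positive integers, gcd × lcm equals their product. Hence lcm = 71005294629 / 289 = 245693061.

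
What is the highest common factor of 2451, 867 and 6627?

3

2451 = 3 · 19 · 43; 867 = 3 · 17²; 6627 = 3 · 47²
gcd takes min exponent of each prime: 3 = 3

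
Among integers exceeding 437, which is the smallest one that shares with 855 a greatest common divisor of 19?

gcd(m, 855) = 19 forces 19 | m; write m = 19s. Then gcd(19s, 19·45) = 19·gcd(s, 45), so need gcd(s, 45) = 1.
19s > 437 gives s ≥ 24. The least s ≥ 24 coprime to 45 is 26, so m = 19·26 = 494.

494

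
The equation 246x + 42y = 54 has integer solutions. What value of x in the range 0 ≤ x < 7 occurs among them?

5

gcd(246, 42) = 6 (Euclid: 246 = 5·42 + 36; 42 = 1·36 + 6; 36 = 6·6 + 0), and 6 | 54.
Extended Euclid: 246·(-1) + 42·(6) = 6. Scale by 9: x₀ = -9.
General solution x = x₀ + 7t; reducing mod 7 gives x = 5 (and y = -28).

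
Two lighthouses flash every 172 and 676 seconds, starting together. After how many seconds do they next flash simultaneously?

172 = 2² · 43; 676 = 2² · 13²
max exponents: 2² · 13² · 43 = 29068

29068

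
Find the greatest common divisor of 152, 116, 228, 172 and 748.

4

152 = 2³ · 19; 116 = 2² · 29; 228 = 2² · 3 · 19; 172 = 2² · 43; 748 = 2² · 11 · 17
gcd takes min exponent of each prime: 2² = 4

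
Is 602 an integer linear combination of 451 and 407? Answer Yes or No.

gcd(451, 407): 451 = 1·407 + 44; 407 = 9·44 + 11; 44 = 4·11 + 0 → 11
11 does not divide 602, so a solution does not exist.

No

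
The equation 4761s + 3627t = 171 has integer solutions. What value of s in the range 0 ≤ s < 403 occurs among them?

304

Euclid: 4761 = 1·3627 + 1134; 3627 = 3·1134 + 225; 1134 = 5·225 + 9; 225 = 25·9 + 0 → gcd = 9; 171 = 9·19.
Back-substitution yields 4761·(16) + 3627·(-21) = 9, so one solution is s = 16·19 = 304, t = -21·19 = -399.
Solutions in s differ by 3627/9 = 403; the one in [0, 403) is 304 mod 403 = 304.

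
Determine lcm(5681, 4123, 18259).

5681 = 13 · 19 · 23; 4123 = 7 · 19 · 31; 18259 = 19 · 31²
lcm takes max exponent of each prime: 7 · 13 · 19 · 23 · 31² = 38216087

38216087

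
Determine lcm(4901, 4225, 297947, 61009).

77980178575

4901 = 13² · 29; 4225 = 5² · 13²; 297947 = 13² · 41 · 43; 61009 = 13² · 19²
lcm takes max exponent of each prime: 5² · 13² · 19² · 29 · 41 · 43 = 77980178575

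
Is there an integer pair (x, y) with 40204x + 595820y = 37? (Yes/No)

No

gcd(40204, 595820): 595820 = 14·40204 + 32964; 40204 = 1·32964 + 7240; 32964 = 4·7240 + 4004; 7240 = 1·4004 + 3236; 4004 = 1·3236 + 768; 3236 = 4·768 + 164; 768 = 4·164 + 112; 164 = 1·112 + 52; 112 = 2·52 + 8; 52 = 6·8 + 4; 8 = 2·4 + 0 → 4
4 does not divide 37, so a solution does not exist.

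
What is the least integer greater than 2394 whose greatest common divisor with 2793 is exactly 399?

2793 = 399·7. Any k with gcd(k, 2793) = 399 is a multiple of 399, say 399s, with s coprime to 7.
Need s > 2394/399, so s ≥ 7. First s ≥ 7 with gcd(s, 7) = 1 is s = 8. Thus k = 399·8 = 3192.

3192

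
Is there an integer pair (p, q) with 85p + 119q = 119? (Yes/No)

Yes

gcd(85, 119): 119 = 1·85 + 34; 85 = 2·34 + 17; 34 = 2·17 + 0 → 17
17 divides 119, so a solution exists.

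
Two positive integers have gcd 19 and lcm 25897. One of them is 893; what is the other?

551

p·q = gcd·lcm = 19·25897 = 492043, so q = 492043/893 = 551.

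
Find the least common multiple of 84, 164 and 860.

740460

84 = 2² · 3 · 7; 164 = 2² · 41; 860 = 2² · 5 · 43
lcm takes max exponent of each prime: 2² · 3 · 5 · 7 · 41 · 43 = 740460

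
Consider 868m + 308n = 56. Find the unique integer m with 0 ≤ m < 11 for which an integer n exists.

Euclid: 868 = 2·308 + 252; 308 = 1·252 + 56; 252 = 4·56 + 28; 56 = 2·28 + 0 → gcd = 28; 56 = 28·2.
Back-substitution yields 868·(5) + 308·(-14) = 28, so one solution is m = 5·2 = 10, n = -14·2 = -28.
Solutions in m differ by 308/28 = 11; the one in [0, 11) is 10 mod 11 = 10.

10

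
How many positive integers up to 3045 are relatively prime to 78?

78 = 2·3·13. Inclusion–exclusion on these primes:
3045 − ⌊3045/2⌋ − ⌊3045/3⌋ − ⌊3045/13⌋ + ⌊3045/6⌋ + ⌊3045/26⌋ + ⌊3045/39⌋ − ⌊3045/78⌋ = 937

937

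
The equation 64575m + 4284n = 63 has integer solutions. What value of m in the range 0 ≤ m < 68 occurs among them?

Euclid: 64575 = 15·4284 + 315; 4284 = 13·315 + 189; 315 = 1·189 + 126; 189 = 1·126 + 63; 126 = 2·63 + 0 → gcd = 63; 63 = 63·1.
Back-substitution yields 64575·(-27) + 4284·(407) = 63, so one solution is m = -27·1 = -27, n = 407·1 = 407.
Solutions in m differ by 4284/63 = 68; the one in [0, 68) is -27 mod 68 = 41.

41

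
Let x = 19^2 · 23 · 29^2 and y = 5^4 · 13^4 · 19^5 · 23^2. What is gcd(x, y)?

min exponent per shared prime: 19^2 · 23 = 8303

8303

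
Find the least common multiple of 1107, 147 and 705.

12747105

lcm(1107, 147) = 1107·147/gcd = 162729/3 = 54243
lcm(54243, 705) = 54243·705/gcd = 38241315/3 = 12747105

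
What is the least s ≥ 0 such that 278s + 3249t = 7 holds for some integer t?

Euclid: 3249 = 11·278 + 191; 278 = 1·191 + 87; 191 = 2·87 + 17; 87 = 5·17 + 2; 17 = 8·2 + 1; 2 = 2·1 + 0 → gcd = 1; 7 = 1·7.
Back-substitution yields 278·(-1531) + 3249·(131) = 1, so one solution is s = -1531·7 = -10717, t = 131·7 = 917.
Solutions in s differ by 3249/1 = 3249; the one in [0, 3249) is -10717 mod 3249 = 2279.

2279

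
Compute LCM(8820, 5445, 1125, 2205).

8820 = 2² · 3² · 5 · 7²; 5445 = 3² · 5 · 11²; 1125 = 3² · 5³; 2205 = 3² · 5 · 7²
lcm takes max exponent of each prime: 2² · 3² · 5³ · 7² · 11² = 26680500

26680500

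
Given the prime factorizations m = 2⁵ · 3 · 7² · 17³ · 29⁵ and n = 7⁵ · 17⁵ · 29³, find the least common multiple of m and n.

46988981265508056096

max exponent per prime: 2⁵ · 3 · 7⁵ · 17⁵ · 29⁵ = 46988981265508056096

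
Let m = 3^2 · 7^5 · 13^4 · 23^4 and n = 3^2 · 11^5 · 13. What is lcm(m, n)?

max exponent per prime: 3^2 · 7^5 · 11^5 · 13^4 · 23^4 = 194706696606791181813

194706696606791181813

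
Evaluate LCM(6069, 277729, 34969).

6069 = 3 · 7 · 17²; 277729 = 17² · 31²; 34969 = 11² · 17²
lcm takes max exponent of each prime: 3 · 7 · 11² · 17² · 31² = 705709389

705709389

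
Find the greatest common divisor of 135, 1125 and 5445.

45

135 = 3³ · 5; 1125 = 3² · 5³; 5445 = 3² · 5 · 11²
gcd takes min exponent of each prime: 3² · 5 = 45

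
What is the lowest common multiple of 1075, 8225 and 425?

6012475

lcm(1075, 8225) = 1075·8225/gcd = 8841875/25 = 353675
lcm(353675, 425) = 353675·425/gcd = 150311875/25 = 6012475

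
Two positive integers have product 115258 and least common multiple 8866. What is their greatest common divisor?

13

From gcd × lcm = pq: gcd = 115258 / 8866 = 13.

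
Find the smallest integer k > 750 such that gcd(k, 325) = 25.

325 = 25·13. Any k with gcd(k, 325) = 25 is a multiple of 25, say 25s, with s coprime to 13.
Need s > 750/25, so s ≥ 31. First s ≥ 31 with gcd(s, 13) = 1 is s = 31. Thus k = 25·31 = 775.

775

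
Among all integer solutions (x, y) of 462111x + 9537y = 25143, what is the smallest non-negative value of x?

8

Reduce mod 9537: 462111x ≡ 25143 (mod 9537). With g = gcd(462111, 9537) = 867 dividing 25143, divide through: 533x ≡ 29 (mod 11).
Since gcd(533, 11) = 1, x ≡ 29·(533)⁻¹ ≡ 8 (mod 11). Smallest non-negative: 8.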